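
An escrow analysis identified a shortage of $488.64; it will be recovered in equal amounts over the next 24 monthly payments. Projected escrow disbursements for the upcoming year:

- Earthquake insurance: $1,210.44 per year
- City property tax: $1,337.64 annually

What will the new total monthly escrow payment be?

$232.70

Earthquake insurance: $1,210.44
City property tax: $1,337.64
Yearly total = $1,210.44 + $1,337.64 = $2,548.08
Base monthly escrow = $2,548.08 ÷ 12 = $212.34
Shortage spread = $488.64 / 24 = $20.36/mo
New monthly escrow = $212.34 + $20.36 = $232.70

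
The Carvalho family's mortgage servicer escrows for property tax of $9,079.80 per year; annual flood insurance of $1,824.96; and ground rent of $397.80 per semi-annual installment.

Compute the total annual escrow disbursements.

Property tax — $9,079.80 per year
Flood insurance — $1,824.96 per year
Ground rent — $397.80 × 2 = $795.60 per year
Combined annual = $9,079.80 + $1,824.96 + $795.60 = $11,700.36

$11,700.36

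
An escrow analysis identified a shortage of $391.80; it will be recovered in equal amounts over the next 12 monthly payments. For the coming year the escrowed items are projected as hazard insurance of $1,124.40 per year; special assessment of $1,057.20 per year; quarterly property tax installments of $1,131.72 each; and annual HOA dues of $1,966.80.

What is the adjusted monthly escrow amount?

Hazard insurance: $1,124.40
Special assessment: $1,057.20
Property tax: $1,131.72 × 4 = $4,526.88
HOA dues: $1,966.80
Total per year = $8,675.28
Monthly = $8,675.28 / 12 = $722.94
Shortage per month = $391.80 ÷ 12 = $32.65
New monthly escrow = $722.94 + $32.65 = $755.59

$755.59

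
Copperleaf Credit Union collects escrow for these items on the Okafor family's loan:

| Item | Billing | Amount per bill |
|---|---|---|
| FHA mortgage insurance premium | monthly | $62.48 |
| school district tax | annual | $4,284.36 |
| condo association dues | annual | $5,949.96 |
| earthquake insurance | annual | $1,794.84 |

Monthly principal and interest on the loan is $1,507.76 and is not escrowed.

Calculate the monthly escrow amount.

FHA mortgage insurance premium — $62.48 × 12 = $749.76 per year
School district tax — $4,284.36 per year
Condo association dues — $5,949.96 per year
Earthquake insurance — $1,794.84 per year
Yearly total = $749.76 + $4,284.36 + $5,949.96 + $1,794.84 = $12,778.92
Per month = $12,778.92 ÷ 12 = $1,064.91

$1,064.91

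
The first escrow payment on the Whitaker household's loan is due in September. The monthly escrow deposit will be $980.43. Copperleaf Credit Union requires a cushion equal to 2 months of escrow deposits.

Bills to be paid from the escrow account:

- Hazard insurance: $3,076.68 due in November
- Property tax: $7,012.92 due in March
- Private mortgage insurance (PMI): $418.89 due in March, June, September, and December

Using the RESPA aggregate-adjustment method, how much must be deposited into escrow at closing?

Cushion = 2 × $980.43 = $1,960.86
Trial balance (start $0, +$980.43 each month, − disbursements):
  Sep: +$980.43 − $418.89 → $561.54
  Oct: +$980.43 → $1,541.97
  Nov: +$980.43 − $3,076.68 → -$554.28
  Dec: +$980.43 − $418.89 → $7.26
  Jan: +$980.43 → $987.69
  Feb: +$980.43 → $1,968.12
  Mar: +$980.43 − $7,431.81 → -$4,483.26
  Apr: +$980.43 → -$3,502.83
  May: +$980.43 → -$2,522.40
  Jun: +$980.43 − $418.89 → -$1,960.86
  Jul: +$980.43 → -$980.43
  Aug: +$980.43 → $0.00
Lowest trial balance = -$4,483.26 (Mar)
Initial deposit = cushion − low point = $1,960.86 − (-$4,483.26) = $6,444.12

$6,444.12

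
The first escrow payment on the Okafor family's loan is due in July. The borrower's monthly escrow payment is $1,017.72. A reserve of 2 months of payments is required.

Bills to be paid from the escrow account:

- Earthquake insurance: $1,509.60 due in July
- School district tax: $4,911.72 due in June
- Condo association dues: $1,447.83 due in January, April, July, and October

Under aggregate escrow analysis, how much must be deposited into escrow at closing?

Cushion = 2 × $1,017.72 = $2,035.44
Trial balance (start $0, +$1,017.72 each month, − disbursements):
  Jul: +$1,017.72 − $2,957.43 → -$1,939.71
  Aug: +$1,017.72 → -$921.99
  Sep: +$1,017.72 → $95.73
  Oct: +$1,017.72 − $1,447.83 → -$334.38
  Nov: +$1,017.72 → $683.34
  Dec: +$1,017.72 → $1,701.06
  Jan: +$1,017.72 − $1,447.83 → $1,270.95
  Feb: +$1,017.72 → $2,288.67
  Mar: +$1,017.72 → $3,306.39
  Apr: +$1,017.72 − $1,447.83 → $2,876.28
  May: +$1,017.72 → $3,894.00
  Jun: +$1,017.72 − $4,911.72 → $0.00
Lowest trial balance = -$1,939.71 (Jul)
Initial deposit = cushion − low point = $2,035.44 − (-$1,939.71) = $3,975.15

$3,975.15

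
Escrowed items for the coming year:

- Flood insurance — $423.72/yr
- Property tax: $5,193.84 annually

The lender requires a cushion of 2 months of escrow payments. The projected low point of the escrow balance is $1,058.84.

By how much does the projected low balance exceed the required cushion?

$122.58

Flood insurance = $423.72 annually
Property tax = $5,193.84 annually
Combined annual = $423.72 + $5,193.84 = $5,617.56
Monthly escrow = $5,617.56 ÷ 12 = $468.13
Required reserve = 2 × $468.13 = $936.26
Surplus = $1,058.84 − $936.26 = $122.58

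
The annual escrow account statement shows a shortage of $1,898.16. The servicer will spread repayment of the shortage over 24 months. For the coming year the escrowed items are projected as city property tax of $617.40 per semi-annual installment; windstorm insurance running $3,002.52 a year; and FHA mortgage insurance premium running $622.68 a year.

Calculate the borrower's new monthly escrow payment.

City property tax — $617.40 × 2 = $1,234.80 per year
Windstorm insurance — $3,002.52 per year
FHA mortgage insurance premium — $622.68 per year
Total annual escrow = $1,234.80 + $3,002.52 + $622.68 = $4,860.00
Monthly escrow = $4,860.00 ÷ 12 = $405.00
Shortage spread = $1,898.16 / 24 = $79.09/mo
New monthly escrow = $405.00 + $79.09 = $484.09

$484.09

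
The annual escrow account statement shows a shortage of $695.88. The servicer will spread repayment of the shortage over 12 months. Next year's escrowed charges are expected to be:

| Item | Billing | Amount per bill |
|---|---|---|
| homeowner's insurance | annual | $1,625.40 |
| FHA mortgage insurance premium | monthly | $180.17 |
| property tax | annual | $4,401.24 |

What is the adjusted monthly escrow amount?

$740.38

Homeowner's insurance: $1,625.40 per year
FHA mortgage insurance premium: $180.17 × 12 = $2,162.04 per year
Property tax: $4,401.24 per year
Yearly total = $1,625.40 + $2,162.04 + $4,401.24 = $8,188.68
Base monthly escrow = $8,188.68 / 12 = $682.39
Monthly shortage recovery: $695.88 / 12 = $57.99
New monthly escrow = $682.39 + $57.99 = $740.38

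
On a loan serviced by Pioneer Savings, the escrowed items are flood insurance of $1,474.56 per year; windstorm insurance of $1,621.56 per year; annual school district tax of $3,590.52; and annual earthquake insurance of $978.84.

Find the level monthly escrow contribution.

Flood insurance = $1,474.56/yr
Windstorm insurance = $1,621.56/yr
School district tax = $3,590.52/yr
Earthquake insurance = $978.84/yr
Total per year = $1,474.56 + $1,621.56 + $3,590.52 + $978.84 = $7,665.48
Per month = $7,665.48 ÷ 12 = $638.79

$638.79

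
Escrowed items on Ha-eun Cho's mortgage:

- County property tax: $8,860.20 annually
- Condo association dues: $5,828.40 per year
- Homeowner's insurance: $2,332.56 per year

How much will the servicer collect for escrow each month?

County property tax — $8,860.20
Condo association dues — $5,828.40
Homeowner's insurance — $2,332.56
Combined annual = $8,860.20 + $5,828.40 + $2,332.56 = $17,021.16
Monthly escrow = $17,021.16 ÷ 12 = $1,418.43

$1,418.43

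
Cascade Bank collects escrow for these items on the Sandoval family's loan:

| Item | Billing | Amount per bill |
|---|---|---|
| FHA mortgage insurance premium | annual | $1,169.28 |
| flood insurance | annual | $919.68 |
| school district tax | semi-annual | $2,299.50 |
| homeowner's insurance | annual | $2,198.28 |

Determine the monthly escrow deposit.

$740.52

FHA mortgage insurance premium: $1,169.28 annually
Flood insurance: $919.68 annually
School district tax: $2,299.50 × 2 = $4,599.00 annually
Homeowner's insurance: $2,198.28 annually
Total annual escrow = $1,169.28 + $919.68 + $4,599.00 + $2,198.28 = $8,886.24
Monthly escrow = $8,886.24 / 12 = $740.52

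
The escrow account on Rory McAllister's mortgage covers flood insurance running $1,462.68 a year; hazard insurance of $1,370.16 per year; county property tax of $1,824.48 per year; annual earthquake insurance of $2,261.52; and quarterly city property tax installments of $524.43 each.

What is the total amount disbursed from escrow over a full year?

Flood insurance — $1,462.68 annually
Hazard insurance — $1,370.16 annually
County property tax — $1,824.48 annually
Earthquake insurance — $2,261.52 annually
City property tax — $524.43 × 4 = $2,097.72 annually
Yearly total = $9,016.56

$9,016.56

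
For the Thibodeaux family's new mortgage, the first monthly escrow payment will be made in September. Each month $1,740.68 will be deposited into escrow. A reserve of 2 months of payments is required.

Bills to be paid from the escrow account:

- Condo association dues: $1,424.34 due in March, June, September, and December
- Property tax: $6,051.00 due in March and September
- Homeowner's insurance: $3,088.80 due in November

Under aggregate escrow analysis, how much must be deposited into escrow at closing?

Cushion = 2 × $1,740.68 = $3,481.36
Trial balance (start $0, +$1,740.68 each month, − disbursements):
  Sep: +$1,740.68 − $7,475.34 → -$5,734.66
  Oct: +$1,740.68 → -$3,993.98
  Nov: +$1,740.68 − $3,088.80 → -$5,342.10
  Dec: +$1,740.68 − $1,424.34 → -$5,025.76
  Jan: +$1,740.68 → -$3,285.08
  Feb: +$1,740.68 → -$1,544.40
  Mar: +$1,740.68 − $7,475.34 → -$7,279.06
  Apr: +$1,740.68 → -$5,538.38
  May: +$1,740.68 → -$3,797.70
  Jun: +$1,740.68 − $1,424.34 → -$3,481.36
  Jul: +$1,740.68 → -$1,740.68
  Aug: +$1,740.68 → $0.00
Lowest trial balance = -$7,279.06 (Mar)
Initial deposit = cushion − low point = $3,481.36 − (-$7,279.06) = $10,760.42

$10,760.42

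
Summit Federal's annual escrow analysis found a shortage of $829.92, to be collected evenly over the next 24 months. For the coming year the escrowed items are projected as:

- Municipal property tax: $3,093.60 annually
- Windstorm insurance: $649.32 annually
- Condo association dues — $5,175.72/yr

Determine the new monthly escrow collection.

Municipal property tax: $3,093.60 annually
Windstorm insurance: $649.32 annually
Condo association dues: $5,175.72 annually
Yearly total = $3,093.60 + $649.32 + $5,175.72 = $8,918.64
Base monthly escrow = $8,918.64 / 12 = $743.22
Shortage spread = $829.92 / 24 = $34.58/mo
Adjusted monthly = $743.22 + $34.58 = $777.80

$777.80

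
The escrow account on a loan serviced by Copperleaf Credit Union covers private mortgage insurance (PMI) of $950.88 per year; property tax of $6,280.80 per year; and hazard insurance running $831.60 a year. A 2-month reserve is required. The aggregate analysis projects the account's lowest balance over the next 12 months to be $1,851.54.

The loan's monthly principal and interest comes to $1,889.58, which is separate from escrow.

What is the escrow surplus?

Private mortgage insurance (PMI) — $950.88
Property tax — $6,280.80
Hazard insurance — $831.60
Combined annual = $8,063.28
Per month = $8,063.28 ÷ 12 = $671.94
Required cushion = 2 × $671.94 = $1,343.88
Surplus = $1,851.54 − $1,343.88 = $507.66

$507.66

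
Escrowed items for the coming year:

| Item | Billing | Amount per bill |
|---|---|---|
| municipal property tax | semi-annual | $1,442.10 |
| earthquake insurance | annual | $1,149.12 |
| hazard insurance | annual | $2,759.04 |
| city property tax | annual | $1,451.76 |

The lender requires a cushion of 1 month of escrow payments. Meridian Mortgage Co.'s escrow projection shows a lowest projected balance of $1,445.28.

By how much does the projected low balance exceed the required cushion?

$758.27

Municipal property tax — $1,442.10 × 2 = $2,884.20
Earthquake insurance — $1,149.12
Hazard insurance — $2,759.04
City property tax — $1,451.76
Yearly total = $2,884.20 + $1,149.12 + $2,759.04 + $1,451.76 = $8,244.12
Monthly = $8,244.12 / 12 = $687.01
Cushion = 1 × $687.01 = $687.01
Excess over cushion: $1,445.28 − $687.01 = $758.27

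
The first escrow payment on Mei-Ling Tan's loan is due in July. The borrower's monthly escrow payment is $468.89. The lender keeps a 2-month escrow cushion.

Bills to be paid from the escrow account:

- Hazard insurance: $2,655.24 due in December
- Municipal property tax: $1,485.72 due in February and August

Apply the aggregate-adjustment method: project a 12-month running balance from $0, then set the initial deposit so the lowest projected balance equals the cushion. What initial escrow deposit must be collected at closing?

$2,813.34

Cushion = 2 × $468.89 = $937.78
Trial balance (start $0, +$468.89 each month, − disbursements):
  Jul: +$468.89 → $468.89
  Aug: +$468.89 − $1,485.72 → -$547.94
  Sep: +$468.89 → -$79.05
  Oct: +$468.89 → $389.84
  Nov: +$468.89 → $858.73
  Dec: +$468.89 − $2,655.24 → -$1,327.62
  Jan: +$468.89 → -$858.73
  Feb: +$468.89 − $1,485.72 → -$1,875.56
  Mar: +$468.89 → -$1,406.67
  Apr: +$468.89 → -$937.78
  May: +$468.89 → -$468.89
  Jun: +$468.89 → $0.00
Lowest trial balance = -$1,875.56 (Feb)
Initial deposit = cushion − low point = $937.78 − (-$1,875.56) = $2,813.34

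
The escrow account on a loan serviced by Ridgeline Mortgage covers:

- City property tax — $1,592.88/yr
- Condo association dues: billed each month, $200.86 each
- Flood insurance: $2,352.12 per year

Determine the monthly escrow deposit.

$529.61

City property tax — $1,592.88
Condo association dues — $200.86 × 12 = $2,410.32
Flood insurance — $2,352.12
Annual escrow total = $6,355.32
Base monthly escrow = $6,355.32 / 12 = $529.61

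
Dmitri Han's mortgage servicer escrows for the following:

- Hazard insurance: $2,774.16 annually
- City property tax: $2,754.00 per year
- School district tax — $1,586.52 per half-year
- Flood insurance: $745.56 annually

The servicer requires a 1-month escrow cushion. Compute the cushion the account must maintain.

$787.23

Hazard insurance — $2,774.16/yr
City property tax — $2,754.00/yr
School district tax — $1,586.52 × 2 = $3,173.04/yr
Flood insurance — $745.56/yr
Yearly total = $2,774.16 + $2,754.00 + $3,173.04 + $745.56 = $9,446.76
Monthly = $9,446.76 ÷ 12 = $787.23
Cushion = 1 × $787.23 = $787.23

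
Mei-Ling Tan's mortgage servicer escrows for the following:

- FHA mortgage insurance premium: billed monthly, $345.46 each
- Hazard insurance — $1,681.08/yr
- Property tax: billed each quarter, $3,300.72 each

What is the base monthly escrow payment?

FHA mortgage insurance premium — $345.46 × 12 = $4,145.52 annually
Hazard insurance — $1,681.08 annually
Property tax — $3,300.72 × 4 = $13,202.88 annually
Total per year = $19,029.48
Monthly escrow = $19,029.48 / 12 = $1,585.79

$1,585.79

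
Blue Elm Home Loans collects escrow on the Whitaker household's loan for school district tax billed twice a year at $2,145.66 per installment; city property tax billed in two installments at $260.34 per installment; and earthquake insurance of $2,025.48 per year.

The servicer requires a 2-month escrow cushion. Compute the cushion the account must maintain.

School district tax = $2,145.66 × 2 = $4,291.32/yr
City property tax = $260.34 × 2 = $520.68/yr
Earthquake insurance = $2,025.48/yr
Combined annual = $6,837.48
Monthly escrow = $6,837.48 ÷ 12 = $569.79
Reserve = 2 × $569.79 = $1,139.58

$1,139.58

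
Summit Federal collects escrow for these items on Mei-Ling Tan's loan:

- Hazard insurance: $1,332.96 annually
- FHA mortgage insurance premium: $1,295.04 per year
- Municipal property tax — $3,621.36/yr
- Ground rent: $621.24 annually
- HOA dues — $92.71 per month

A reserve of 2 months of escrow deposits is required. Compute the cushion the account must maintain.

Hazard insurance: $1,332.96/yr
FHA mortgage insurance premium: $1,295.04/yr
Municipal property tax: $3,621.36/yr
Ground rent: $621.24/yr
HOA dues: $92.71 × 12 = $1,112.52/yr
Total per year = $7,983.12
Monthly escrow = $7,983.12 / 12 = $665.26
Reserve = 2 × $665.26 = $1,330.52

$1,330.52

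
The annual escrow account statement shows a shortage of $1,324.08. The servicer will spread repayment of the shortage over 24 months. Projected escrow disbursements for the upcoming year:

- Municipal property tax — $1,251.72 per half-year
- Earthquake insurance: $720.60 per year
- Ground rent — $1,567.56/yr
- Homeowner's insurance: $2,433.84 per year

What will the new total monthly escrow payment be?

Municipal property tax = $1,251.72 × 2 = $2,503.44 per year
Earthquake insurance = $720.60 per year
Ground rent = $1,567.56 per year
Homeowner's insurance = $2,433.84 per year
Yearly total = $2,503.44 + $720.60 + $1,567.56 + $2,433.84 = $7,225.44
Base monthly escrow = $7,225.44 / 12 = $602.12
Shortage spread = $1,324.08 / 24 = $55.17/mo
Adjusted monthly = $602.12 + $55.17 = $657.29

$657.29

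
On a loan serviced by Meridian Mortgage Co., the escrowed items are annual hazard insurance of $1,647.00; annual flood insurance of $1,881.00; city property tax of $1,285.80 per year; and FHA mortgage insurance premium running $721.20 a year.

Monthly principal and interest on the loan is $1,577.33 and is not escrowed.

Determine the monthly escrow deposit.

Hazard insurance — $1,647.00
Flood insurance — $1,881.00
City property tax — $1,285.80
FHA mortgage insurance premium — $721.20
Yearly total = $1,647.00 + $1,881.00 + $1,285.80 + $721.20 = $5,535.00
Monthly escrow = $5,535.00 ÷ 12 = $461.25

$461.25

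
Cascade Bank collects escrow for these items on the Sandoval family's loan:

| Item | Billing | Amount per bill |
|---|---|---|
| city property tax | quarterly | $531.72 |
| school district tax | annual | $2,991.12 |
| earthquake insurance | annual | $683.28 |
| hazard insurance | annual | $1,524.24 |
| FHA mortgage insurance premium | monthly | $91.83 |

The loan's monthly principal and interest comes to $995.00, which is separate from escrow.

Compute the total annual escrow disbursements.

City property tax: $531.72 × 4 = $2,126.88
School district tax: $2,991.12
Earthquake insurance: $683.28
Hazard insurance: $1,524.24
FHA mortgage insurance premium: $91.83 × 12 = $1,101.96
Combined annual = $2,126.88 + $2,991.12 + $683.28 + $1,524.24 + $1,101.96 = $8,427.48

$8,427.48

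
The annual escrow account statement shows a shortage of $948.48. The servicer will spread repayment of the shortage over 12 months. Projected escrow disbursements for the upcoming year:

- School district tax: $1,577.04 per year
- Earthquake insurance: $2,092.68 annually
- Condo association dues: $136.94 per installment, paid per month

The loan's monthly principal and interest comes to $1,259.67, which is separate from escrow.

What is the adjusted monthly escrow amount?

School district tax: $1,577.04
Earthquake insurance: $2,092.68
Condo association dues: $136.94 × 12 = $1,643.28
Annual escrow total = $5,313.00
Monthly escrow = $5,313.00 / 12 = $442.75
Monthly shortage recovery: $948.48 ÷ 12 = $79.04
New monthly escrow = $442.75 + $79.04 = $521.79

$521.79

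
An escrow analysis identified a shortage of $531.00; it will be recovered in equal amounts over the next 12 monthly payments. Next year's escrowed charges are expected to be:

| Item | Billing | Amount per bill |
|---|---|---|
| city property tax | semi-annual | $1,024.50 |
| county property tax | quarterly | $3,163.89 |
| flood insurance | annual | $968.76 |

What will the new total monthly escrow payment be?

$1,350.36

City property tax: $1,024.50 × 2 = $2,049.00/yr
County property tax: $3,163.89 × 4 = $12,655.56/yr
Flood insurance: $968.76/yr
Combined annual = $2,049.00 + $12,655.56 + $968.76 = $15,673.32
Monthly = $15,673.32 ÷ 12 = $1,306.11
Monthly shortage recovery: $531.00 / 12 = $44.25
Adjusted monthly = $1,306.11 + $44.25 = $1,350.36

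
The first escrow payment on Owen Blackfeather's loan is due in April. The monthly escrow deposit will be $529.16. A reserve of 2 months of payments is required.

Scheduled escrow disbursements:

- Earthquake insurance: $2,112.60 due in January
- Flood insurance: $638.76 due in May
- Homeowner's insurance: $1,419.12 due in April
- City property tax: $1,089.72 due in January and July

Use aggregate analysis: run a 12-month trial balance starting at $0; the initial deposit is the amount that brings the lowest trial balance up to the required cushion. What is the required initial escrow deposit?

$2,116.64

Cushion = 2 × $529.16 = $1,058.32
Trial balance (start $0, +$529.16 each month, − disbursements):
  Apr: +$529.16 − $1,419.12 → -$889.96
  May: +$529.16 − $638.76 → -$999.56
  Jun: +$529.16 → -$470.40
  Jul: +$529.16 − $1,089.72 → -$1,030.96
  Aug: +$529.16 → -$501.80
  Sep: +$529.16 → $27.36
  Oct: +$529.16 → $556.52
  Nov: +$529.16 → $1,085.68
  Dec: +$529.16 → $1,614.84
  Jan: +$529.16 − $3,202.32 → -$1,058.32
  Feb: +$529.16 → -$529.16
  Mar: +$529.16 → $0.00
Lowest trial balance = -$1,058.32 (Jan)
Initial deposit = cushion − low point = $1,058.32 − (-$1,058.32) = $2,116.64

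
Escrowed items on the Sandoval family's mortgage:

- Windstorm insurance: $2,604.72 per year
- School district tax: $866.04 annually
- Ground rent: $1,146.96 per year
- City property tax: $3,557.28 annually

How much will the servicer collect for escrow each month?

$681.25

Windstorm insurance — $2,604.72/yr
School district tax — $866.04/yr
Ground rent — $1,146.96/yr
City property tax — $3,557.28/yr
Annual escrow total = $8,175.00
Monthly = $8,175.00 ÷ 12 = $681.25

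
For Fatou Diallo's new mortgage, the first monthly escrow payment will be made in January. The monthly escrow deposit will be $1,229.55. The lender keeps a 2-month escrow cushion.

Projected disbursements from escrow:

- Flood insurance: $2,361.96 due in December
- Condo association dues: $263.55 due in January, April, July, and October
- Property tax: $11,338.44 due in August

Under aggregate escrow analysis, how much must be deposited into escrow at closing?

Cushion = 2 × $1,229.55 = $2,459.10
Trial balance (start $0, +$1,229.55 each month, − disbursements):
  Jan: +$1,229.55 − $263.55 → $966.00
  Feb: +$1,229.55 → $2,195.55
  Mar: +$1,229.55 → $3,425.10
  Apr: +$1,229.55 − $263.55 → $4,391.10
  May: +$1,229.55 → $5,620.65
  Jun: +$1,229.55 → $6,850.20
  Jul: +$1,229.55 − $263.55 → $7,816.20
  Aug: +$1,229.55 − $11,338.44 → -$2,292.69
  Sep: +$1,229.55 → -$1,063.14
  Oct: +$1,229.55 − $263.55 → -$97.14
  Nov: +$1,229.55 → $1,132.41
  Dec: +$1,229.55 − $2,361.96 → $0.00
Lowest trial balance = -$2,292.69 (Aug)
Initial deposit = cushion − low point = $2,459.10 − (-$2,292.69) = $4,751.79

$4,751.79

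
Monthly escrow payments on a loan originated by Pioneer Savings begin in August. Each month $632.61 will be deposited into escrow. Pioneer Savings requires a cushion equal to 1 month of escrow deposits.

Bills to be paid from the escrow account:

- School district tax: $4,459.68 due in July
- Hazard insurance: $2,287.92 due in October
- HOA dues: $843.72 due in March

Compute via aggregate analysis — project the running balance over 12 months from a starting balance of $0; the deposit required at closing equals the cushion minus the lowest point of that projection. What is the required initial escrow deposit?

Cushion = 1 × $632.61 = $632.61
Trial balance (start $0, +$632.61 each month, − disbursements):
  Aug: +$632.61 → $632.61
  Sep: +$632.61 → $1,265.22
  Oct: +$632.61 − $2,287.92 → -$390.09
  Nov: +$632.61 → $242.52
  Dec: +$632.61 → $875.13
  Jan: +$632.61 → $1,507.74
  Feb: +$632.61 → $2,140.35
  Mar: +$632.61 − $843.72 → $1,929.24
  Apr: +$632.61 → $2,561.85
  May: +$632.61 → $3,194.46
  Jun: +$632.61 → $3,827.07
  Jul: +$632.61 − $4,459.68 → $0.00
Lowest trial balance = -$390.09 (Oct)
Initial deposit = cushion − low point = $632.61 − (-$390.09) = $1,022.70

$1,022.70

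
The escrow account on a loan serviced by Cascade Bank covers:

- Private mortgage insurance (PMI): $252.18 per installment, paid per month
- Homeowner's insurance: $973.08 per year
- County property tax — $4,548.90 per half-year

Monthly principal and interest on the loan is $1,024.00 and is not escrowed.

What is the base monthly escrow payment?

$1,091.42

Private mortgage insurance (PMI) — $252.18 × 12 = $3,026.16 annually
Homeowner's insurance — $973.08 annually
County property tax — $4,548.90 × 2 = $9,097.80 annually
Total annual escrow = $3,026.16 + $973.08 + $9,097.80 = $13,097.04
Monthly = $13,097.04 / 12 = $1,091.42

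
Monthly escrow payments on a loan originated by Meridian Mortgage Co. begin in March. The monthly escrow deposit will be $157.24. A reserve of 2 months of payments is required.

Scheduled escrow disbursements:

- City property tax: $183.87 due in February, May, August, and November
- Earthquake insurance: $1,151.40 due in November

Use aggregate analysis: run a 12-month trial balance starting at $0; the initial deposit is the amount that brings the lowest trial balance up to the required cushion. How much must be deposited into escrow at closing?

$602.33

Cushion = 2 × $157.24 = $314.48
Trial balance (start $0, +$157.24 each month, − disbursements):
  Mar: +$157.24 → $157.24
  Apr: +$157.24 → $314.48
  May: +$157.24 − $183.87 → $287.85
  Jun: +$157.24 → $445.09
  Jul: +$157.24 → $602.33
  Aug: +$157.24 − $183.87 → $575.70
  Sep: +$157.24 → $732.94
  Oct: +$157.24 → $890.18
  Nov: +$157.24 − $1,335.27 → -$287.85
  Dec: +$157.24 → -$130.61
  Jan: +$157.24 → $26.63
  Feb: +$157.24 − $183.87 → $0.00
Lowest trial balance = -$287.85 (Nov)
Initial deposit = cushion − low point = $314.48 − (-$287.85) = $602.33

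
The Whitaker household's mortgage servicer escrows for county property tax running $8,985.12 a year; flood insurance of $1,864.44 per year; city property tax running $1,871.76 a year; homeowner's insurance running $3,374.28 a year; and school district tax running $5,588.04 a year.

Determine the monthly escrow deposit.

$1,806.97

County property tax — $8,985.12
Flood insurance — $1,864.44
City property tax — $1,871.76
Homeowner's insurance — $3,374.28
School district tax — $5,588.04
Yearly total = $8,985.12 + $1,864.44 + $1,871.76 + $3,374.28 + $5,588.04 = $21,683.64
Monthly = $21,683.64 / 12 = $1,806.97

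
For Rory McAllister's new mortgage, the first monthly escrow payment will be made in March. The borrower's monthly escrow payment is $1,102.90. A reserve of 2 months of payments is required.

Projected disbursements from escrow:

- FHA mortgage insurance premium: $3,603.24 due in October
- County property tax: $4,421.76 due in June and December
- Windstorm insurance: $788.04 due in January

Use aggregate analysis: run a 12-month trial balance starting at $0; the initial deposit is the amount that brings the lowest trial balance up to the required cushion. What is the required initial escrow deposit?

$3,623.56

Cushion = 2 × $1,102.90 = $2,205.80
Trial balance (start $0, +$1,102.90 each month, − disbursements):
  Mar: +$1,102.90 → $1,102.90
  Apr: +$1,102.90 → $2,205.80
  May: +$1,102.90 → $3,308.70
  Jun: +$1,102.90 − $4,421.76 → -$10.16
  Jul: +$1,102.90 → $1,092.74
  Aug: +$1,102.90 → $2,195.64
  Sep: +$1,102.90 → $3,298.54
  Oct: +$1,102.90 − $3,603.24 → $798.20
  Nov: +$1,102.90 → $1,901.10
  Dec: +$1,102.90 − $4,421.76 → -$1,417.76
  Jan: +$1,102.90 − $788.04 → -$1,102.90
  Feb: +$1,102.90 → $0.00
Lowest trial balance = -$1,417.76 (Dec)
Initial deposit = cushion − low point = $2,205.80 − (-$1,417.76) = $3,623.56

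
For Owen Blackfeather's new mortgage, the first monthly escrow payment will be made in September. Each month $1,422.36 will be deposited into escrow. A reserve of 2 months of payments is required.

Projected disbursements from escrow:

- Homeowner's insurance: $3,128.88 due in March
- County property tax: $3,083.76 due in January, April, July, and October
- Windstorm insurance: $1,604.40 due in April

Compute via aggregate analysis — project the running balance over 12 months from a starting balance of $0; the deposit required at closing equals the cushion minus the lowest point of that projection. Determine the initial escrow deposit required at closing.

$5,450.40

Cushion = 2 × $1,422.36 = $2,844.72
Trial balance (start $0, +$1,422.36 each month, − disbursements):
  Sep: +$1,422.36 → $1,422.36
  Oct: +$1,422.36 − $3,083.76 → -$239.04
  Nov: +$1,422.36 → $1,183.32
  Dec: +$1,422.36 → $2,605.68
  Jan: +$1,422.36 − $3,083.76 → $944.28
  Feb: +$1,422.36 → $2,366.64
  Mar: +$1,422.36 − $3,128.88 → $660.12
  Apr: +$1,422.36 − $4,688.16 → -$2,605.68
  May: +$1,422.36 → -$1,183.32
  Jun: +$1,422.36 → $239.04
  Jul: +$1,422.36 − $3,083.76 → -$1,422.36
  Aug: +$1,422.36 → $0.00
Lowest trial balance = -$2,605.68 (Apr)
Initial deposit = cushion − low point = $2,844.72 − (-$2,605.68) = $5,450.40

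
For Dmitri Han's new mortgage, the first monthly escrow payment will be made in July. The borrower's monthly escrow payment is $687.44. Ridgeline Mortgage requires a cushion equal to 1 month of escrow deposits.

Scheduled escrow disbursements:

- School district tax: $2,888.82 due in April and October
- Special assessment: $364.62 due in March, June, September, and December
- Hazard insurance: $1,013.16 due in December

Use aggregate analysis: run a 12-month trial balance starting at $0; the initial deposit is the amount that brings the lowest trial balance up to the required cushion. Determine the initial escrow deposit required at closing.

$1,697.70

Cushion = 1 × $687.44 = $687.44
Trial balance (start $0, +$687.44 each month, − disbursements):
  Jul: +$687.44 → $687.44
  Aug: +$687.44 → $1,374.88
  Sep: +$687.44 − $364.62 → $1,697.70
  Oct: +$687.44 − $2,888.82 → -$503.68
  Nov: +$687.44 → $183.76
  Dec: +$687.44 − $1,377.78 → -$506.58
  Jan: +$687.44 → $180.86
  Feb: +$687.44 → $868.30
  Mar: +$687.44 − $364.62 → $1,191.12
  Apr: +$687.44 − $2,888.82 → -$1,010.26
  May: +$687.44 → -$322.82
  Jun: +$687.44 − $364.62 → $0.00
Lowest trial balance = -$1,010.26 (Apr)
Initial deposit = cushion − low point = $687.44 − (-$1,010.26) = $1,697.70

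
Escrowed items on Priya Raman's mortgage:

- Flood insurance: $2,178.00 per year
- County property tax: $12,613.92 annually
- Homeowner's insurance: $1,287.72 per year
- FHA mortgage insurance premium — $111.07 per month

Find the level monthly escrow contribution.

$1,451.04

Flood insurance = $2,178.00 annually
County property tax = $12,613.92 annually
Homeowner's insurance = $1,287.72 annually
FHA mortgage insurance premium = $111.07 × 12 = $1,332.84 annually
Annual escrow total = $2,178.00 + $12,613.92 + $1,287.72 + $1,332.84 = $17,412.48
Monthly = $17,412.48 ÷ 12 = $1,451.04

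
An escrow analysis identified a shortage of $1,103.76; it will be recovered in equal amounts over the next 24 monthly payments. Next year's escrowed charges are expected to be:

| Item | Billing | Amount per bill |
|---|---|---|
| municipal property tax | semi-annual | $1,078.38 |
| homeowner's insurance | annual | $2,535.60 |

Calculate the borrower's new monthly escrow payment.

$437.02

Municipal property tax: $1,078.38 × 2 = $2,156.76 annually
Homeowner's insurance: $2,535.60 annually
Combined annual = $2,156.76 + $2,535.60 = $4,692.36
Base monthly escrow = $4,692.36 ÷ 12 = $391.03
Monthly shortage recovery: $1,103.76 ÷ 24 = $45.99
Adjusted monthly = $391.03 + $45.99 = $437.02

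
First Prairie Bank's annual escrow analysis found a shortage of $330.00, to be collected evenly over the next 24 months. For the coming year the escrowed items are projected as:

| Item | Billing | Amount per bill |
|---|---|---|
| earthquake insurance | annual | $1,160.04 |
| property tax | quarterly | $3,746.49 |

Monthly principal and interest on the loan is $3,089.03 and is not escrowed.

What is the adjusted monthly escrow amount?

$1,359.25

Earthquake insurance — $1,160.04/yr
Property tax — $3,746.49 × 4 = $14,985.96/yr
Yearly total = $1,160.04 + $14,985.96 = $16,146.00
Monthly = $16,146.00 / 12 = $1,345.50
Monthly shortage recovery: $330.00 / 24 = $13.75
Adjusted monthly = $1,345.50 + $13.75 = $1,359.25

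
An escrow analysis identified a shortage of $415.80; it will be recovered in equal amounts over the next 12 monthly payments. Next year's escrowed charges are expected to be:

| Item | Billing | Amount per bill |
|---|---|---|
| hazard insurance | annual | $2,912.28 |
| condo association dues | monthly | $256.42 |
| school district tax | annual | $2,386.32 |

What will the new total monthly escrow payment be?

$732.62

Hazard insurance — $2,912.28 annually
Condo association dues — $256.42 × 12 = $3,077.04 annually
School district tax — $2,386.32 annually
Annual escrow total = $8,375.64
Base monthly escrow = $8,375.64 / 12 = $697.97
Shortage spread = $415.80 / 12 = $34.65/mo
New monthly escrow = $697.97 + $34.65 = $732.62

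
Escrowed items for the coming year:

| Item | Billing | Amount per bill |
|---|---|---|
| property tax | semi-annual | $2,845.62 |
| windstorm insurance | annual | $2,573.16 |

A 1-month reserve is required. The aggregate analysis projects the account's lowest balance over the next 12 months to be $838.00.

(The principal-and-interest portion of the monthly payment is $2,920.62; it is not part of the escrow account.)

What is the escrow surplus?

$149.30

Property tax — $2,845.62 × 2 = $5,691.24 annually
Windstorm insurance — $2,573.16 annually
Total per year = $8,264.40
Per month = $8,264.40 / 12 = $688.70
Cushion = 1 × $688.70 = $688.70
Excess over cushion: $838.00 − $688.70 = $149.30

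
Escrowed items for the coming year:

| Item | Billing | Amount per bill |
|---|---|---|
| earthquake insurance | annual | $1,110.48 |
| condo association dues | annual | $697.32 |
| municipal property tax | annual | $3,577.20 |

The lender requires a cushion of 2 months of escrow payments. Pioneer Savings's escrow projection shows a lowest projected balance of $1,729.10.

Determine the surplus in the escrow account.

Earthquake insurance = $1,110.48 per year
Condo association dues = $697.32 per year
Municipal property tax = $3,577.20 per year
Combined annual = $1,110.48 + $697.32 + $3,577.20 = $5,385.00
Per month = $5,385.00 ÷ 12 = $448.75
Cushion = 2 × $448.75 = $897.50
Surplus = $1,729.10 − $897.50 = $831.60

$831.60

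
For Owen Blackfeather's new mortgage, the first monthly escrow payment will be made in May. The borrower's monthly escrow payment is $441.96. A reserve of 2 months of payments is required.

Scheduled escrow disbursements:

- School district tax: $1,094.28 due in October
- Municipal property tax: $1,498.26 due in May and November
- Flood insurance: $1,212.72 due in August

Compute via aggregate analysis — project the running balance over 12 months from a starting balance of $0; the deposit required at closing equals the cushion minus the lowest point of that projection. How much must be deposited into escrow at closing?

Cushion = 2 × $441.96 = $883.92
Trial balance (start $0, +$441.96 each month, − disbursements):
  May: +$441.96 − $1,498.26 → -$1,056.30
  Jun: +$441.96 → -$614.34
  Jul: +$441.96 → -$172.38
  Aug: +$441.96 − $1,212.72 → -$943.14
  Sep: +$441.96 → -$501.18
  Oct: +$441.96 − $1,094.28 → -$1,153.50
  Nov: +$441.96 − $1,498.26 → -$2,209.80
  Dec: +$441.96 → -$1,767.84
  Jan: +$441.96 → -$1,325.88
  Feb: +$441.96 → -$883.92
  Mar: +$441.96 → -$441.96
  Apr: +$441.96 → $0.00
Lowest trial balance = -$2,209.80 (Nov)
Initial deposit = cushion − low point = $883.92 − (-$2,209.80) = $3,093.72

$3,093.72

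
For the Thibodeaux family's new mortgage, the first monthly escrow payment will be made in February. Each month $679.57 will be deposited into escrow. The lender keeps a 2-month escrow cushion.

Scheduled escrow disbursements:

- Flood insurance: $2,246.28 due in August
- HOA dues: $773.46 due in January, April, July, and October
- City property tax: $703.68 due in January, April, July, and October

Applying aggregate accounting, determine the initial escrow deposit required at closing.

$1,920.71

Cushion = 2 × $679.57 = $1,359.14
Trial balance (start $0, +$679.57 each month, − disbursements):
  Feb: +$679.57 → $679.57
  Mar: +$679.57 → $1,359.14
  Apr: +$679.57 − $1,477.14 → $561.57
  May: +$679.57 → $1,241.14
  Jun: +$679.57 → $1,920.71
  Jul: +$679.57 − $1,477.14 → $1,123.14
  Aug: +$679.57 − $2,246.28 → -$443.57
  Sep: +$679.57 → $236.00
  Oct: +$679.57 − $1,477.14 → -$561.57
  Nov: +$679.57 → $118.00
  Dec: +$679.57 → $797.57
  Jan: +$679.57 − $1,477.14 → $0.00
Lowest trial balance = -$561.57 (Oct)
Initial deposit = cushion − low point = $1,359.14 − (-$561.57) = $1,920.71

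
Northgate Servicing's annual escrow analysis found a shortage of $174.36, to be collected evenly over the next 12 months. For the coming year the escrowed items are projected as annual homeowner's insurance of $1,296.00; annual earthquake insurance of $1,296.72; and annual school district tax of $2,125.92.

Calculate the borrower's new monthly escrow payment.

Homeowner's insurance: $1,296.00
Earthquake insurance: $1,296.72
School district tax: $2,125.92
Annual escrow total = $4,718.64
Base monthly escrow = $4,718.64 / 12 = $393.22
Monthly shortage recovery: $174.36 ÷ 12 = $14.53
Adjusted monthly = $393.22 + $14.53 = $407.75

$407.75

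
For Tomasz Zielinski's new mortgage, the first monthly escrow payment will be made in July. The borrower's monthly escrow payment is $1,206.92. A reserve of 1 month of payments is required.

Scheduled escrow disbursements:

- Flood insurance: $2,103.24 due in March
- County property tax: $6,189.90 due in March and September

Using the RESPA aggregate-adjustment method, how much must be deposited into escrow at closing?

Cushion = 1 × $1,206.92 = $1,206.92
Trial balance (start $0, +$1,206.92 each month, − disbursements):
  Jul: +$1,206.92 → $1,206.92
  Aug: +$1,206.92 → $2,413.84
  Sep: +$1,206.92 − $6,189.90 → -$2,569.14
  Oct: +$1,206.92 → -$1,362.22
  Nov: +$1,206.92 → -$155.30
  Dec: +$1,206.92 → $1,051.62
  Jan: +$1,206.92 → $2,258.54
  Feb: +$1,206.92 → $3,465.46
  Mar: +$1,206.92 − $8,293.14 → -$3,620.76
  Apr: +$1,206.92 → -$2,413.84
  May: +$1,206.92 → -$1,206.92
  Jun: +$1,206.92 → $0.00
Lowest trial balance = -$3,620.76 (Mar)
Initial deposit = cushion − low point = $1,206.92 − (-$3,620.76) = $4,827.68

$4,827.68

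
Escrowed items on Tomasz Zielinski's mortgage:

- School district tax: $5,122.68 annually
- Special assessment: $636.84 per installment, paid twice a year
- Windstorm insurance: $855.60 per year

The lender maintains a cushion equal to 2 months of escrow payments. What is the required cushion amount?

$1,208.66

School district tax — $5,122.68 per year
Special assessment — $636.84 × 2 = $1,273.68 per year
Windstorm insurance — $855.60 per year
Combined annual = $7,251.96
Monthly escrow = $7,251.96 ÷ 12 = $604.33
Required cushion = 2 × $604.33 = $1,208.66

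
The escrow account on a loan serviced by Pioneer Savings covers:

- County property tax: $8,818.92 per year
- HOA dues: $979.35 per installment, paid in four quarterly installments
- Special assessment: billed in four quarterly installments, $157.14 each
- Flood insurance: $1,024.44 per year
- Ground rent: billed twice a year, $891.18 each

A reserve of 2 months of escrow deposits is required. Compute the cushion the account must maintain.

County property tax — $8,818.92
HOA dues — $979.35 × 4 = $3,917.40
Special assessment — $157.14 × 4 = $628.56
Flood insurance — $1,024.44
Ground rent — $891.18 × 2 = $1,782.36
Total per year = $16,171.68
Per month = $16,171.68 ÷ 12 = $1,347.64
Cushion = 2 × $1,347.64 = $2,695.28

$2,695.28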